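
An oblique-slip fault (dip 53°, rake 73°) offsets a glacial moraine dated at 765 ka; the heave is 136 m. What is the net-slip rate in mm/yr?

dip-slip = heave / cos(dip) = 136 / cos(53°) = 226 m
net slip = dip-slip / sin(rake) = 226 / sin(73°) = 236.3 m
rate = 236.3 m / 765 ka = 0.000309 m/yr = 0.309 mm/yr

0.309 mm/yr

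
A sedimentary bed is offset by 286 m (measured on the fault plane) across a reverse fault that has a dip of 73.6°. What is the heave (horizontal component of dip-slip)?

80.7 m

heave = dip-slip × cos(dip) = 286 m × cos(73.6°) = 80.7 m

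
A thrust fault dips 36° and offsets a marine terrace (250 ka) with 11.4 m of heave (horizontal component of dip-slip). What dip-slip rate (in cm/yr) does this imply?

0.00564 cm/yr

dip-slip = heave / cos(dip) = 11.4 m / cos(36°) = 14.09 m
rate = 14.09 m / 250 ka = 0.0000564 m/yr = 0.00564 cm/yr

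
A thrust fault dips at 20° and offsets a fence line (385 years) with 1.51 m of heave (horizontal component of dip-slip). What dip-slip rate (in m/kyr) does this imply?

4.17 m/kyr

dip-slip = heave / cos(dip) = 1.51 m / cos(20°) = 1.607 m
rate = 1.607 m / 385 years = 0.00417 m/yr = 4.17 m/kyr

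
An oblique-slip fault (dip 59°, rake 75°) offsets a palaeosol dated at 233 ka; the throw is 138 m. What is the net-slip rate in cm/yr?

0.0715 cm/yr

dip-slip = throw / sin(dip) = 138 / sin(59°) = 161 m
net slip = dip-slip / sin(rake) = 161 / sin(75°) = 166.7 m
rate = 166.7 m / 233 ka = 0.000715 m/yr = 0.0715 cm/yr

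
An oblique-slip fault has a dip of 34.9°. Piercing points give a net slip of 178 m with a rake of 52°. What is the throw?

80.3 m

dip-slip = net slip × sin(rake) = 178 m × sin(52°) = 140.3 m
throw = dip-slip × sin(dip) = 140.3 × sin(34.9°) = 80.3 m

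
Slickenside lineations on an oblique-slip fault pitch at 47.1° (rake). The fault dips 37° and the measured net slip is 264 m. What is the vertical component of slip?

116 m

dip-slip = net slip × sin(rake) = 264 m × sin(47.1°) = 193.4 m
throw = dip-slip × sin(dip) = 193.4 × sin(37°) = 116 m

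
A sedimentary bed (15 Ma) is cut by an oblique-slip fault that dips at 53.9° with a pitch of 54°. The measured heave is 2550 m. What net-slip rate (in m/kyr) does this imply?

dip-slip = heave / cos(dip) = 2550 / cos(53.9°) = 4328 m
net slip = dip-slip / sin(rake) = 4328 / sin(54°) = 5350 m
rate = 5350 m / 15 Ma = 0.000357 m/yr = 0.357 m/kyr

0.357 m/kyr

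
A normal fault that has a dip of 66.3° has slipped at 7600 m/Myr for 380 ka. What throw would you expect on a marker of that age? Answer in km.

dip-slip = rate × time = 7600 m/Myr × 380 ka = 2888 m
throw = dip-slip × sin(dip) = 2888 × sin(66.3°) = 2640 m = 2.64 km

2.64 km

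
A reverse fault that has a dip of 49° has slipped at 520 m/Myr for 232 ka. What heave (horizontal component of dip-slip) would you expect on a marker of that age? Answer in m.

dip-slip = rate × time = 520 m/Myr × 232 ka = 120.6 m
heave = dip-slip × cos(dip) = 120.6 × cos(49°) = 79.1 m

79.1 m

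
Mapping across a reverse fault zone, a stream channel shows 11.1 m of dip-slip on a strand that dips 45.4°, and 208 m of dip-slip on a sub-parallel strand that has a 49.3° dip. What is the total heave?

heave_A = 11.1 × cos(45.4°) = 7.794 m
heave_B = 208 × cos(49.3°) = 135.6 m
total = 7.794 + 135.6 = 143 m

143 m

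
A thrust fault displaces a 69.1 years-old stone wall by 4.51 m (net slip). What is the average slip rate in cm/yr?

rate = 4.51 m / 69.1 years = 0.0653 m/yr = 6.53 cm/yr

6.53 cm/yr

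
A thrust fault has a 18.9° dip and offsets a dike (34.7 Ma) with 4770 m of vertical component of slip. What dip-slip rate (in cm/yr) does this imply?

dip-slip = throw / sin(dip) = 4770 m / sin(18.9°) = 14730 m
rate = 14730 m / 34.7 Ma = 0.000424 m/yr = 0.0424 cm/yr

0.0424 cm/yr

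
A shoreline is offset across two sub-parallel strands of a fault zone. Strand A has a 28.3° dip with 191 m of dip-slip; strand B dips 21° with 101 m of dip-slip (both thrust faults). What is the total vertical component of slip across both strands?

127 m

throw_A = 191 × sin(28.3°) = 90.55 m
throw_B = 101 × sin(21°) = 36.20 m
total = 90.55 + 36.20 = 127 m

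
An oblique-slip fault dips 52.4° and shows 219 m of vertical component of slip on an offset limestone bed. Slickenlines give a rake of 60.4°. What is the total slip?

dip-slip = throw / sin(dip) = 219 / sin(52.4°) = 276.4 m
net slip = dip-slip / sin(rake) = 276.4 / sin(60.4°) = 318 m

318 m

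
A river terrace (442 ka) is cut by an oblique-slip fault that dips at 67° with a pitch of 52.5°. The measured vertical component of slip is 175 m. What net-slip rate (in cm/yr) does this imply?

0.0542 cm/yr

dip-slip = throw / sin(dip) = 175 / sin(67°) = 190.1 m
net slip = dip-slip / sin(rake) = 190.1 / sin(52.5°) = 239.6 m
rate = 239.6 m / 442 ka = 0.000542 m/yr = 0.0542 cm/yr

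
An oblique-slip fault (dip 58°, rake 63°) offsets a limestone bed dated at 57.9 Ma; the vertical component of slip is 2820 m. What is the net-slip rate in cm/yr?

dip-slip = throw / sin(dip) = 2820 / sin(58°) = 3325 m
net slip = dip-slip / sin(rake) = 3325 / sin(63°) = 3732 m
rate = 3732 m / 57.9 Ma = 0.0000645 m/yr = 0.00645 cm/yr

0.00645 cm/yr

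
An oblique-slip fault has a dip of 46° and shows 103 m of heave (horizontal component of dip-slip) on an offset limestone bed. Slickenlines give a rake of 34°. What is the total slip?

dip-slip = heave / cos(dip) = 103 / cos(46°) = 148.3 m
net slip = dip-slip / sin(rake) = 148.3 / sin(34°) = 265 m

265 m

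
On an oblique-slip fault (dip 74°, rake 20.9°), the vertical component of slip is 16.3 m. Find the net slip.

dip-slip = throw / sin(dip) = 16.3 / sin(74°) = 16.96 m
net slip = dip-slip / sin(rake) = 16.96 / sin(20.9°) = 47.5 m

47.5 m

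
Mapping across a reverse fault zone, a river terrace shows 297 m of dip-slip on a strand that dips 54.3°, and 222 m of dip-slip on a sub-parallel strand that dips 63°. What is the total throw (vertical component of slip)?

439 m

throw_A = 297 × sin(54.3°) = 241.2 m
throw_B = 222 × sin(63°) = 197.8 m
total = 241.2 + 197.8 = 439 m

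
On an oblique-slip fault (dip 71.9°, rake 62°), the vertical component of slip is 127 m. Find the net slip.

dip-slip = throw / sin(dip) = 127 / sin(71.9°) = 133.6 m
net slip = dip-slip / sin(rake) = 133.6 / sin(62°) = 151 m

151 m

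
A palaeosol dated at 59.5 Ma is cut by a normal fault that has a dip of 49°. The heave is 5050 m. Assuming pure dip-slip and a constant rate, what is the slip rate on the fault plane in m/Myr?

129 m/Myr

dip-slip = heave / cos(dip) = 5050 m / cos(49°) = 7697 m
rate = 7697 m / 59.5 Ma = 0.000129 m/yr = 129 m/Myr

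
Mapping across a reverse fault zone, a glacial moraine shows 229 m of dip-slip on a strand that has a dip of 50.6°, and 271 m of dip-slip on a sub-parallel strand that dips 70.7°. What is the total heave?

235 m

heave_A = 229 × cos(50.6°) = 145.4 m
heave_B = 271 × cos(70.7°) = 89.57 m
total = 145.4 + 89.57 = 235 m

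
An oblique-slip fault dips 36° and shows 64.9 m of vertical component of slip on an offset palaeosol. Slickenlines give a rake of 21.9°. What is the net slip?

296 m

dip-slip = throw / sin(dip) = 64.9 / sin(36°) = 110.4 m
net slip = dip-slip / sin(rake) = 110.4 / sin(21.9°) = 296 m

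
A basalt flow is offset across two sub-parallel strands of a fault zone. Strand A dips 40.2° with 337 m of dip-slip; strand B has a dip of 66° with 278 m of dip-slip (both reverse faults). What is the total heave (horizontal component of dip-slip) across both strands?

370 m

heave_A = 337 × cos(40.2°) = 257.4 m
heave_B = 278 × cos(66°) = 113.1 m
total = 257.4 + 113.1 = 370 m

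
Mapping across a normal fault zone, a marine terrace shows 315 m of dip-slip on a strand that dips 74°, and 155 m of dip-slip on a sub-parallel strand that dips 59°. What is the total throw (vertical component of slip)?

436 m

throw_A = 315 × sin(74°) = 302.8 m
throw_B = 155 × sin(59°) = 132.9 m
total = 302.8 + 132.9 = 436 m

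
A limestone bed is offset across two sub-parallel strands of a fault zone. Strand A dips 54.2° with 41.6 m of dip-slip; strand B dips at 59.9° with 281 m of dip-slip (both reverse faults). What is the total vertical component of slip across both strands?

277 m

throw_A = 41.6 × sin(54.2°) = 33.74 m
throw_B = 281 × sin(59.9°) = 243.1 m
total = 33.74 + 243.1 = 277 m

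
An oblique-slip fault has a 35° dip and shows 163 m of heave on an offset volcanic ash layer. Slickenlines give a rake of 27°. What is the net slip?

dip-slip = heave / cos(dip) = 163 / cos(35°) = 199 m
net slip = dip-slip / sin(rake) = 199 / sin(27°) = 438 m

438 m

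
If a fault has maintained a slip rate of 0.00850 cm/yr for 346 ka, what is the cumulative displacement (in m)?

slip = rate × time = 0.00850 cm/yr × 346 ka = 29.4 m

29.4 m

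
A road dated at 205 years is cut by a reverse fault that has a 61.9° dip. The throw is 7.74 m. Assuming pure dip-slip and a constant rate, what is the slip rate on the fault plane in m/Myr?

dip-slip = throw / sin(dip) = 7.74 m / sin(61.9°) = 8.774 m
rate = 8.774 m / 205 years = 0.0428 m/yr = 42800 m/Myr

42800 m/Myr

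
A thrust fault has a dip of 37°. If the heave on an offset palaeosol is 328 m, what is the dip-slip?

dip-slip = heave / cos(dip) = 328 / cos(37°) = 411 m

411 m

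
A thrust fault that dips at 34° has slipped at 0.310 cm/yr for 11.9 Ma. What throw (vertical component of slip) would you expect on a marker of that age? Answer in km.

20.6 km

dip-slip = rate × time = 0.310 cm/yr × 11.9 Ma = 36890 m
throw = dip-slip × sin(dip) = 36890 × sin(34°) = 20600 m = 20.6 km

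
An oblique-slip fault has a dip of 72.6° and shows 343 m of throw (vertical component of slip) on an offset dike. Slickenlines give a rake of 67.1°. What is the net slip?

dip-slip = throw / sin(dip) = 343 / sin(72.6°) = 359.4 m
net slip = dip-slip / sin(rake) = 359.4 / sin(67.1°) = 390 m

390 m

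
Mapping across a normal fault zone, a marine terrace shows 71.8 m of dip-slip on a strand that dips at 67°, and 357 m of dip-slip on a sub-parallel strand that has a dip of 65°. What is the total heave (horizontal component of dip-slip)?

heave_A = 71.8 × cos(67°) = 28.05 m
heave_B = 357 × cos(65°) = 150.9 m
total = 28.05 + 150.9 = 179 m

179 m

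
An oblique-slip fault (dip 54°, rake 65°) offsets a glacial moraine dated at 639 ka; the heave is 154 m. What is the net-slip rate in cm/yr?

dip-slip = heave / cos(dip) = 154 / cos(54°) = 262 m
net slip = dip-slip / sin(rake) = 262 / sin(65°) = 289.1 m
rate = 289.1 m / 639 ka = 0.000452 m/yr = 0.0452 cm/yr

0.0452 cm/yr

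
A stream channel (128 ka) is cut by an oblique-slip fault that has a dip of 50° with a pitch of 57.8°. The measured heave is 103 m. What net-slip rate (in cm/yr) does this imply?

dip-slip = heave / cos(dip) = 103 / cos(50°) = 160.2 m
net slip = dip-slip / sin(rake) = 160.2 / sin(57.8°) = 189.4 m
rate = 189.4 m / 128 ka = 0.00148 m/yr = 0.148 cm/yr

0.148 cm/yr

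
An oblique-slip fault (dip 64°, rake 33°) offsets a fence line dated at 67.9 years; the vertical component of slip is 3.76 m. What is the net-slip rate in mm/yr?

113 mm/yr

dip-slip = throw / sin(dip) = 3.76 / sin(64°) = 4.183 m
net slip = dip-slip / sin(rake) = 4.183 / sin(33°) = 7.681 m
rate = 7.681 m / 67.9 years = 0.113 m/yr = 113 mm/yr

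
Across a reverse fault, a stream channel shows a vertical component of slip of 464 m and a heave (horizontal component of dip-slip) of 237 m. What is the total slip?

net slip = √(throw² + heave²) = √(464² + 237²) = 521 m

521 m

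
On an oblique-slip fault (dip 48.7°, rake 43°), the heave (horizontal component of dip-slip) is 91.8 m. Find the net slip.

dip-slip = heave / cos(dip) = 91.8 / cos(48.7°) = 139.1 m
net slip = dip-slip / sin(rake) = 139.1 / sin(43°) = 204 m

204 m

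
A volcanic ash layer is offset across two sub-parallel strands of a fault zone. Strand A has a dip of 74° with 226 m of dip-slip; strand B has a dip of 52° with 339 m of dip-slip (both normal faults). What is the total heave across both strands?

271 m

heave_A = 226 × cos(74°) = 62.29 m
heave_B = 339 × cos(52°) = 208.7 m
total = 62.29 + 208.7 = 271 m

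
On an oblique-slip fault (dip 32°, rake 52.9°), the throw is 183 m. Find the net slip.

433 m

dip-slip = throw / sin(dip) = 183 / sin(32°) = 345.3 m
net slip = dip-slip / sin(rake) = 345.3 / sin(52.9°) = 433 m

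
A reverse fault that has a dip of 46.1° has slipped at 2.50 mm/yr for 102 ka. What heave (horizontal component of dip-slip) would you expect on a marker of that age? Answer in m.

177 m

dip-slip = rate × time = 2.50 mm/yr × 102 ka = 255 m
heave = dip-slip × cos(dip) = 255 × cos(46.1°) = 177 m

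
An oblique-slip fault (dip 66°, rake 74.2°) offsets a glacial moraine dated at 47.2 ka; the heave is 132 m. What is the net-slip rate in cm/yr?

dip-slip = heave / cos(dip) = 132 / cos(66°) = 324.5 m
net slip = dip-slip / sin(rake) = 324.5 / sin(74.2°) = 337.3 m
rate = 337.3 m / 47.2 ka = 0.00715 m/yr = 0.715 cm/yr

0.715 cm/yr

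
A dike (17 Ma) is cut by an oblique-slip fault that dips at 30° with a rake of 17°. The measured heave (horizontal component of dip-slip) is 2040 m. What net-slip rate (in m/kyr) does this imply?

dip-slip = heave / cos(dip) = 2040 / cos(30°) = 2356 m
net slip = dip-slip / sin(rake) = 2356 / sin(17°) = 8057 m
rate = 8057 m / 17 Ma = 0.000474 m/yr = 0.474 m/kyr

0.474 m/kyr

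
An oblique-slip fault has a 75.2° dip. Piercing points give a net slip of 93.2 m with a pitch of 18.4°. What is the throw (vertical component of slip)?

28.4 m

dip-slip = net slip × sin(rake) = 93.2 m × sin(18.4°) = 29.42 m
throw = dip-slip × sin(dip) = 29.42 × sin(75.2°) = 28.4 m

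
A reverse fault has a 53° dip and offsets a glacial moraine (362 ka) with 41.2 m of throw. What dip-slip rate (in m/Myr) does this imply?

dip-slip = throw / sin(dip) = 41.2 m / sin(53°) = 51.59 m
rate = 51.59 m / 362 ka = 0.000143 m/yr = 143 m/Myr

143 m/Myr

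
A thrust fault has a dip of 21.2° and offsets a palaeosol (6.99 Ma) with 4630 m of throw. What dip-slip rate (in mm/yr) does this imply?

dip-slip = throw / sin(dip) = 4630 m / sin(21.2°) = 12800 m
rate = 12800 m / 6.99 Ma = 0.00183 m/yr = 1.83 mm/yr

1.83 mm/yr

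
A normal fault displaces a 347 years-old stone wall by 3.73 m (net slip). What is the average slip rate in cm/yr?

rate = 3.73 m / 347 years = 0.0107 m/yr = 1.07 cm/yr

1.07 cm/yr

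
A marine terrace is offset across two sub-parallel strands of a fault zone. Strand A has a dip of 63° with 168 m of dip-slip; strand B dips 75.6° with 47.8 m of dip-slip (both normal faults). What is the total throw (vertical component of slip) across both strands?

196 m

throw_A = 168 × sin(63°) = 149.7 m
throw_B = 47.8 × sin(75.6°) = 46.30 m
total = 149.7 + 46.30 = 196 m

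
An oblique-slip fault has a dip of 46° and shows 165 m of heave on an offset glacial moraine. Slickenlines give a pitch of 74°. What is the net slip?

247 m

dip-slip = heave / cos(dip) = 165 / cos(46°) = 237.5 m
net slip = dip-slip / sin(rake) = 237.5 / sin(74°) = 247 m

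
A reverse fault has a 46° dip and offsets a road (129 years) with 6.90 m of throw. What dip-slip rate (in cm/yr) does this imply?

dip-slip = throw / sin(dip) = 6.90 m / sin(46°) = 9.592 m
rate = 9.592 m / 129 years = 0.0744 m/yr = 7.44 cm/yr

7.44 cm/yr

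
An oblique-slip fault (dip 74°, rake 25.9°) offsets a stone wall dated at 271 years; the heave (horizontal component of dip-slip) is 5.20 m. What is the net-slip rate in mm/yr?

dip-slip = heave / cos(dip) = 5.20 / cos(74°) = 18.87 m
net slip = dip-slip / sin(rake) = 18.87 / sin(25.9°) = 43.19 m
rate = 43.19 m / 271 years = 0.159 m/yr = 159 mm/yr

159 mm/yr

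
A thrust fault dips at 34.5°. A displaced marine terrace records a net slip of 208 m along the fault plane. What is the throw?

118 m

throw = dip-slip × sin(dip) = 208 m × sin(34.5°) = 118 m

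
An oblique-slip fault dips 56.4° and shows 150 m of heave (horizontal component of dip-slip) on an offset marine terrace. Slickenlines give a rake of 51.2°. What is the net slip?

dip-slip = heave / cos(dip) = 150 / cos(56.4°) = 271.1 m
net slip = dip-slip / sin(rake) = 271.1 / sin(51.2°) = 348 m

348 m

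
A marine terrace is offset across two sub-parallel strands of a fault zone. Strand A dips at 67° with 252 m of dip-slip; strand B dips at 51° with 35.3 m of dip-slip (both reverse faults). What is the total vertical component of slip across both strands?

throw_A = 252 × sin(67°) = 232 m
throw_B = 35.3 × sin(51°) = 27.43 m
total = 232 + 27.43 = 259 m

259 m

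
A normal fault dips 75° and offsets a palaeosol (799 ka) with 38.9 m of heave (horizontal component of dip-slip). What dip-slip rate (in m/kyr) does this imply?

dip-slip = heave / cos(dip) = 38.9 m / cos(75°) = 150.3 m
rate = 150.3 m / 799 ka = 0.000188 m/yr = 0.188 m/kyr

0.188 m/kyr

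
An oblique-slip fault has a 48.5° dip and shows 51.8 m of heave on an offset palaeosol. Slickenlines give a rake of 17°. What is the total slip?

267 m

dip-slip = heave / cos(dip) = 51.8 / cos(48.5°) = 78.17 m
net slip = dip-slip / sin(rake) = 78.17 / sin(17°) = 267 m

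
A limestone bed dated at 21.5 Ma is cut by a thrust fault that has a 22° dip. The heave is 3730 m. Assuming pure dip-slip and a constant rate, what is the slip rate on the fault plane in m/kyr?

0.187 m/kyr

dip-slip = heave / cos(dip) = 3730 m / cos(22°) = 4023 m
rate = 4023 m / 21.5 Ma = 0.000187 m/yr = 0.187 m/kyr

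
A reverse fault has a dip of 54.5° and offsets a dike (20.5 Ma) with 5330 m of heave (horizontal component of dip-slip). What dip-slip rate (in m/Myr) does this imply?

448 m/Myr

dip-slip = heave / cos(dip) = 5330 m / cos(54.5°) = 9179 m
rate = 9179 m / 20.5 Ma = 0.000448 m/yr = 448 m/Myr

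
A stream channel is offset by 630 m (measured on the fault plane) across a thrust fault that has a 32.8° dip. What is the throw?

throw = dip-slip × sin(dip) = 630 m × sin(32.8°) = 341 m

341 m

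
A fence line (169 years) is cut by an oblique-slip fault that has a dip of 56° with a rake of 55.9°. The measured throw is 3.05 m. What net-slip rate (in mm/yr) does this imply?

dip-slip = throw / sin(dip) = 3.05 / sin(56°) = 3.679 m
net slip = dip-slip / sin(rake) = 3.679 / sin(55.9°) = 4.443 m
rate = 4.443 m / 169 years = 0.0263 m/yr = 26.3 mm/yr

26.3 mm/yr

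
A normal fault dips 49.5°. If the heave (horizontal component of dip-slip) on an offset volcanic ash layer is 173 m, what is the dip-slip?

266 m

dip-slip = heave / cos(dip) = 173 / cos(49.5°) = 266 m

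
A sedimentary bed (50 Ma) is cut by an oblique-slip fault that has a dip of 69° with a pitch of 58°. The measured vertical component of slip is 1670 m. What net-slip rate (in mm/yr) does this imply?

0.0422 mm/yr

dip-slip = throw / sin(dip) = 1670 / sin(69°) = 1789 m
net slip = dip-slip / sin(rake) = 1789 / sin(58°) = 2109 m
rate = 2109 m / 50 Ma = 0.0000422 m/yr = 0.0422 mm/yr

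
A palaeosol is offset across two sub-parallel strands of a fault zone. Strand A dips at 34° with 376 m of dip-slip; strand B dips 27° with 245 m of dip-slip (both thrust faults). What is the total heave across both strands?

heave_A = 376 × cos(34°) = 311.7 m
heave_B = 245 × cos(27°) = 218.3 m
total = 311.7 + 218.3 = 530 m

530 m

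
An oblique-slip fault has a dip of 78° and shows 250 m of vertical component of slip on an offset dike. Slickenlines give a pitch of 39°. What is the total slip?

406 m

dip-slip = throw / sin(dip) = 250 / sin(78°) = 255.6 m
net slip = dip-slip / sin(rake) = 255.6 / sin(39°) = 406 m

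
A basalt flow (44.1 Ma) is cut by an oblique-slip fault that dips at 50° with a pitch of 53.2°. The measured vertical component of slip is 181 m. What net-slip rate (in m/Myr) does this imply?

dip-slip = throw / sin(dip) = 181 / sin(50°) = 236.3 m
net slip = dip-slip / sin(rake) = 236.3 / sin(53.2°) = 295.1 m
rate = 295.1 m / 44.1 Ma = 0.00000669 m/yr = 6.69 m/Myr

6.69 m/Myr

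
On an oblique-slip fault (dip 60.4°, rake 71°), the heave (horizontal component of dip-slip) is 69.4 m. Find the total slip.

dip-slip = heave / cos(dip) = 69.4 / cos(60.4°) = 140.5 m
net slip = dip-slip / sin(rake) = 140.5 / sin(71°) = 149 m

149 m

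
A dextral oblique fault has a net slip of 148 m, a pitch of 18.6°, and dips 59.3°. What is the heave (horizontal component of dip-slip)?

24.1 m

dip-slip = net slip × sin(rake) = 148 m × sin(18.6°) = 47.21 m
heave = dip-slip × cos(dip) = 47.21 × cos(59.3°) = 24.1 m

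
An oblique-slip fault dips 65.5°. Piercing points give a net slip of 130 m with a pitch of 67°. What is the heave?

49.6 m

dip-slip = net slip × sin(rake) = 130 m × sin(67°) = 119.7 m
heave = dip-slip × cos(dip) = 119.7 × cos(65.5°) = 49.6 m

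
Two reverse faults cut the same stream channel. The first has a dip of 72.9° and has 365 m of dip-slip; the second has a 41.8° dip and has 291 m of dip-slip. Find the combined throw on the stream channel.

throw_A = 365 × sin(72.9°) = 348.9 m
throw_B = 291 × sin(41.8°) = 194 m
total = 348.9 + 194 = 543 m

543 m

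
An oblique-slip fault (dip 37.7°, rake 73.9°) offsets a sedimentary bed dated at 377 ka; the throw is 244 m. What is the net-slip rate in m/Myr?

1100 m/Myr

dip-slip = throw / sin(dip) = 244 / sin(37.7°) = 399 m
net slip = dip-slip / sin(rake) = 399 / sin(73.9°) = 415.3 m
rate = 415.3 m / 377 ka = 0.00110 m/yr = 1100 m/Myr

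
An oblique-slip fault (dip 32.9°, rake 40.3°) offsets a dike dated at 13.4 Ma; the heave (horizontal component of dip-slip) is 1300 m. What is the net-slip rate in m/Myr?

dip-slip = heave / cos(dip) = 1300 / cos(32.9°) = 1548 m
net slip = dip-slip / sin(rake) = 1548 / sin(40.3°) = 2394 m
rate = 2394 m / 13.4 Ma = 0.000179 m/yr = 179 m/Myr

179 m/Myr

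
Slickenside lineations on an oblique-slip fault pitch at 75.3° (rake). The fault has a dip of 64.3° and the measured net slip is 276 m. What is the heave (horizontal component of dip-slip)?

116 m

dip-slip = net slip × sin(rake) = 276 m × sin(75.3°) = 267 m
heave = dip-slip × cos(dip) = 267 × cos(64.3°) = 116 m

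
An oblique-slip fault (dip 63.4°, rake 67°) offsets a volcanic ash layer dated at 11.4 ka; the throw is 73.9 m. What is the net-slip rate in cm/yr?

dip-slip = throw / sin(dip) = 73.9 / sin(63.4°) = 82.65 m
net slip = dip-slip / sin(rake) = 82.65 / sin(67°) = 89.79 m
rate = 89.79 m / 11.4 ka = 0.00788 m/yr = 0.788 cm/yr

0.788 cm/yr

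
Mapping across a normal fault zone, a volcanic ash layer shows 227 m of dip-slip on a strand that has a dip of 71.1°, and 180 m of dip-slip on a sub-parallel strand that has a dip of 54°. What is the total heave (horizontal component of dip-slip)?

179 m

heave_A = 227 × cos(71.1°) = 73.53 m
heave_B = 180 × cos(54°) = 105.8 m
total = 73.53 + 105.8 = 179 m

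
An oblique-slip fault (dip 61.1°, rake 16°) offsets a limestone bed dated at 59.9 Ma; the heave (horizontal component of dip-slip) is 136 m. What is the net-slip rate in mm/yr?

0.0170 mm/yr

dip-slip = heave / cos(dip) = 136 / cos(61.1°) = 281.4 m
net slip = dip-slip / sin(rake) = 281.4 / sin(16°) = 1021 m
rate = 1021 m / 59.9 Ma = 0.0000170 m/yr = 0.0170 mm/yr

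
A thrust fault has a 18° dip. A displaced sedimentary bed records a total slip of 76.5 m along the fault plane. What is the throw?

23.6 m

throw = dip-slip × sin(dip) = 76.5 m × sin(18°) = 23.6 m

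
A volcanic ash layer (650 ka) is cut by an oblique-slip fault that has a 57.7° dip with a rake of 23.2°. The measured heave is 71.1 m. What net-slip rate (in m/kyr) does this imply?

dip-slip = heave / cos(dip) = 71.1 / cos(57.7°) = 133.1 m
net slip = dip-slip / sin(rake) = 133.1 / sin(23.2°) = 337.8 m
rate = 337.8 m / 650 ka = 0.000520 m/yr = 0.520 m/kyr

0.520 m/kyr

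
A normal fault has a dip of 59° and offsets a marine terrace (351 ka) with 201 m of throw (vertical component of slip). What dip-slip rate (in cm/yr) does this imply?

dip-slip = throw / sin(dip) = 201 m / sin(59°) = 234.5 m
rate = 234.5 m / 351 ka = 0.000668 m/yr = 0.0668 cm/yr

0.0668 cm/yr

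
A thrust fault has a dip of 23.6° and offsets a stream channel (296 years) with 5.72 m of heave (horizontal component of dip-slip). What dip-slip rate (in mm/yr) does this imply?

dip-slip = heave / cos(dip) = 5.72 m / cos(23.6°) = 6.242 m
rate = 6.242 m / 296 years = 0.0211 m/yr = 21.1 mm/yr

21.1 mm/yr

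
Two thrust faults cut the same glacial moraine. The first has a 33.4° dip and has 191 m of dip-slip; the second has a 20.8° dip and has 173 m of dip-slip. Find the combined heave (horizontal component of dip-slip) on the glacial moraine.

321 m

heave_A = 191 × cos(33.4°) = 159.5 m
heave_B = 173 × cos(20.8°) = 161.7 m
total = 159.5 + 161.7 = 321 m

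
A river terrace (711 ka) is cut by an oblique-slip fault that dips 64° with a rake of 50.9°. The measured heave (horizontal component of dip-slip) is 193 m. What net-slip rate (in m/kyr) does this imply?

dip-slip = heave / cos(dip) = 193 / cos(64°) = 440.3 m
net slip = dip-slip / sin(rake) = 440.3 / sin(50.9°) = 567.3 m
rate = 567.3 m / 711 ka = 0.000798 m/yr = 0.798 m/kyr

0.798 m/kyr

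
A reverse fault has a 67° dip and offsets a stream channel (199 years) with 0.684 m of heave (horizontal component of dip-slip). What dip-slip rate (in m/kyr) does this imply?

dip-slip = heave / cos(dip) = 0.684 m / cos(67°) = 1.751 m
rate = 1.751 m / 199 years = 0.00880 m/yr = 8.80 m/kyr

8.80 m/kyr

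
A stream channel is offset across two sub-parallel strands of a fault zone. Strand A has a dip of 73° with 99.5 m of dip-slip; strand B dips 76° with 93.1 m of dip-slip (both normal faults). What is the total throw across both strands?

185 m

throw_A = 99.5 × sin(73°) = 95.15 m
throw_B = 93.1 × sin(76°) = 90.33 m
total = 95.15 + 90.33 = 185 m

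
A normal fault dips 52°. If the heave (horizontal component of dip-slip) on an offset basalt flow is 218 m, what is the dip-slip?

354 m

dip-slip = heave / cos(dip) = 218 / cos(52°) = 354 m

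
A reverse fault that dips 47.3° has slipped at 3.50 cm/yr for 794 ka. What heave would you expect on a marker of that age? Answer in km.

dip-slip = rate × time = 3.50 cm/yr × 794 ka = 27790 m
heave = dip-slip × cos(dip) = 27790 × cos(47.3°) = 18800 m = 18.8 km

18.8 km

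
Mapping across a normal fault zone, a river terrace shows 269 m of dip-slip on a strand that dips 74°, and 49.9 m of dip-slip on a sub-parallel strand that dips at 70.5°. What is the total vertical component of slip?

throw_A = 269 × sin(74°) = 258.6 m
throw_B = 49.9 × sin(70.5°) = 47.04 m
total = 258.6 + 47.04 = 306 m

306 m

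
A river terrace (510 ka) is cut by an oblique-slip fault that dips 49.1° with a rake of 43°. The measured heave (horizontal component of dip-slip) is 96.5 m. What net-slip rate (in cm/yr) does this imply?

0.0424 cm/yr

dip-slip = heave / cos(dip) = 96.5 / cos(49.1°) = 147.4 m
net slip = dip-slip / sin(rake) = 147.4 / sin(43°) = 216.1 m
rate = 216.1 m / 510 ka = 0.000424 m/yr = 0.0424 cm/yr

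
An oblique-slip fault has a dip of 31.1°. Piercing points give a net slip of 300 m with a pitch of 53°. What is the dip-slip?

dip-slip = net slip × sin(rake) = 300 m × sin(53°) = 240 m

240 m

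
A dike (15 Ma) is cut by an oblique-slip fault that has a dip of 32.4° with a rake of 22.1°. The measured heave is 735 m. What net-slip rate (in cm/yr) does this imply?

dip-slip = heave / cos(dip) = 735 / cos(32.4°) = 870.5 m
net slip = dip-slip / sin(rake) = 870.5 / sin(22.1°) = 2314 m
rate = 2314 m / 15 Ma = 0.000154 m/yr = 0.0154 cm/yr

0.0154 cm/yr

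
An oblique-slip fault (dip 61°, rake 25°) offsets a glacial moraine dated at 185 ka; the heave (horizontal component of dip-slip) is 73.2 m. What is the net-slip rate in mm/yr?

dip-slip = heave / cos(dip) = 73.2 / cos(61°) = 151 m
net slip = dip-slip / sin(rake) = 151 / sin(25°) = 357.3 m
rate = 357.3 m / 185 ka = 0.00193 m/yr = 1.93 mm/yr

1.93 mm/yr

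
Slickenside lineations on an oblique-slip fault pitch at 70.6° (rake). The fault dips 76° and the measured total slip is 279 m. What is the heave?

63.7 m

dip-slip = net slip × sin(rake) = 279 m × sin(70.6°) = 263.2 m
heave = dip-slip × cos(dip) = 263.2 × cos(76°) = 63.7 m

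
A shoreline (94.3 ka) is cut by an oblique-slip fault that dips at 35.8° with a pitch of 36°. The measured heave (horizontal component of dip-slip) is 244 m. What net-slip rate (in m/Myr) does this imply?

dip-slip = heave / cos(dip) = 244 / cos(35.8°) = 300.8 m
net slip = dip-slip / sin(rake) = 300.8 / sin(36°) = 511.8 m
rate = 511.8 m / 94.3 ka = 0.00543 m/yr = 5430 m/Myr

5430 m/Myr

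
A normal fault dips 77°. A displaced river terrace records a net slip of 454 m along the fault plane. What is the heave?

heave = dip-slip × cos(dip) = 454 m × cos(77°) = 102 m

102 m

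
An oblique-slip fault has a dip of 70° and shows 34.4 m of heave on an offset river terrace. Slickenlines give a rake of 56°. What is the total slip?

dip-slip = heave / cos(dip) = 34.4 / cos(70°) = 100.6 m
net slip = dip-slip / sin(rake) = 100.6 / sin(56°) = 121 m

121 m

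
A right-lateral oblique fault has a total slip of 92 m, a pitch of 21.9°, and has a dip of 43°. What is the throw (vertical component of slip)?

dip-slip = net slip × sin(rake) = 92 m × sin(21.9°) = 34.31 m
throw = dip-slip × sin(dip) = 34.31 × sin(43°) = 23.4 m

23.4 m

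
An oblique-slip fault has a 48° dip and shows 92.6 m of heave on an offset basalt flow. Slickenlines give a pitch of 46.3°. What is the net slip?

dip-slip = heave / cos(dip) = 92.6 / cos(48°) = 138.4 m
net slip = dip-slip / sin(rake) = 138.4 / sin(46.3°) = 191 m

191 m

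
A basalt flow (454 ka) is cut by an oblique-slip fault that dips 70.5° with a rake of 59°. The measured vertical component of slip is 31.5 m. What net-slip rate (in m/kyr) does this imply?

dip-slip = throw / sin(dip) = 31.5 / sin(70.5°) = 33.42 m
net slip = dip-slip / sin(rake) = 33.42 / sin(59°) = 38.99 m
rate = 38.99 m / 454 ka = 0.0000859 m/yr = 0.0859 m/kyr

0.0859 m/kyr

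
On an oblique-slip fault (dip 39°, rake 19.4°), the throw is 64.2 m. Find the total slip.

307 m

dip-slip = throw / sin(dip) = 64.2 / sin(39°) = 102 m
net slip = dip-slip / sin(rake) = 102 / sin(19.4°) = 307 m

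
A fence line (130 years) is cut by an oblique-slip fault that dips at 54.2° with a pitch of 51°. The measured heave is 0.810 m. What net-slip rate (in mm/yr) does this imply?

13.7 mm/yr

dip-slip = heave / cos(dip) = 0.810 / cos(54.2°) = 1.385 m
net slip = dip-slip / sin(rake) = 1.385 / sin(51°) = 1.782 m
rate = 1.782 m / 130 years = 0.0137 m/yr = 13.7 mm/yr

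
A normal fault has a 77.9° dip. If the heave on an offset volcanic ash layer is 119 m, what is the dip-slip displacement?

568 m

dip-slip = heave / cos(dip) = 119 / cos(77.9°) = 568 m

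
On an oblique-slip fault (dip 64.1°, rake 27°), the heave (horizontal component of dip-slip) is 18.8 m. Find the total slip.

dip-slip = heave / cos(dip) = 18.8 / cos(64.1°) = 43.04 m
net slip = dip-slip / sin(rake) = 43.04 / sin(27°) = 94.8 m

94.8 m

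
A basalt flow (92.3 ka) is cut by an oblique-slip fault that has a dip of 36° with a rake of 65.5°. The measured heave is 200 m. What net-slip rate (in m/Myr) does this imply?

2940 m/Myr

dip-slip = heave / cos(dip) = 200 / cos(36°) = 247.2 m
net slip = dip-slip / sin(rake) = 247.2 / sin(65.5°) = 271.7 m
rate = 271.7 m / 92.3 ka = 0.00294 m/yr = 2940 m/Myr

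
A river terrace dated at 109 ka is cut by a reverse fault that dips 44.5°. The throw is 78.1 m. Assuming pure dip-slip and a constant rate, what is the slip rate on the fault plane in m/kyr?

dip-slip = throw / sin(dip) = 78.1 m / sin(44.5°) = 111.4 m
rate = 111.4 m / 109 ka = 0.00102 m/yr = 1.02 m/kyr

1.02 m/kyr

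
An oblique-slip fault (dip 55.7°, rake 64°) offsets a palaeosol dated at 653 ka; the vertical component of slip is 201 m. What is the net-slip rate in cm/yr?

dip-slip = throw / sin(dip) = 201 / sin(55.7°) = 243.3 m
net slip = dip-slip / sin(rake) = 243.3 / sin(64°) = 270.7 m
rate = 270.7 m / 653 ka = 0.000415 m/yr = 0.0415 cm/yr

0.0415 cm/yr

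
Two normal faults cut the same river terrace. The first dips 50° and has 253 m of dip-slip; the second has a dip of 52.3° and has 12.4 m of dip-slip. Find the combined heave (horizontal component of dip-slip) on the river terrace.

heave_A = 253 × cos(50°) = 162.6 m
heave_B = 12.4 × cos(52.3°) = 7.583 m
total = 162.6 + 7.583 = 170 m

170 m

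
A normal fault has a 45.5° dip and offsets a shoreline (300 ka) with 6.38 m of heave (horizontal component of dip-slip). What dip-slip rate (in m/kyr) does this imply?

0.0303 m/kyr

dip-slip = heave / cos(dip) = 6.38 m / cos(45.5°) = 9.102 m
rate = 9.102 m / 300 ka = 0.0000303 m/yr = 0.0303 m/kyr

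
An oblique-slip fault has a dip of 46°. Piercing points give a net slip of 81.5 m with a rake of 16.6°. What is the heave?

dip-slip = net slip × sin(rake) = 81.5 m × sin(16.6°) = 23.28 m
heave = dip-slip × cos(dip) = 23.28 × cos(46°) = 16.2 m

16.2 m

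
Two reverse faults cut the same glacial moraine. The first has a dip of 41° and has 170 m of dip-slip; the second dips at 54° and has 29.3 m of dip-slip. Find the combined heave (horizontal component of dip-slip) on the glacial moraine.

146 m

heave_A = 170 × cos(41°) = 128.3 m
heave_B = 29.3 × cos(54°) = 17.22 m
total = 128.3 + 17.22 = 146 m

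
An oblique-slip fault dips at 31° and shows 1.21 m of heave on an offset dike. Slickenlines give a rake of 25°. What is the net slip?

3.34 m

dip-slip = heave / cos(dip) = 1.21 / cos(31°) = 1.412 m
net slip = dip-slip / sin(rake) = 1.412 / sin(25°) = 3.34 m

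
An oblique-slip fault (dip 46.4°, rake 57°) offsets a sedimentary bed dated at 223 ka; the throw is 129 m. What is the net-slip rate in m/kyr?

0.952 m/kyr

dip-slip = throw / sin(dip) = 129 / sin(46.4°) = 178.1 m
net slip = dip-slip / sin(rake) = 178.1 / sin(57°) = 212.4 m
rate = 212.4 m / 223 ka = 0.000952 m/yr = 0.952 m/kyr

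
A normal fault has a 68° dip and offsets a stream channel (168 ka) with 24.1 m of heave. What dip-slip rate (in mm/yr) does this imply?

0.383 mm/yr

dip-slip = heave / cos(dip) = 24.1 m / cos(68°) = 64.33 m
rate = 64.33 m / 168 ka = 0.000383 m/yr = 0.383 mm/yr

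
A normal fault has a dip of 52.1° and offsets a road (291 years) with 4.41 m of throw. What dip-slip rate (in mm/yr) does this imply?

19.2 mm/yr

dip-slip = throw / sin(dip) = 4.41 m / sin(52.1°) = 5.589 m
rate = 5.589 m / 291 years = 0.0192 m/yr = 19.2 mm/yr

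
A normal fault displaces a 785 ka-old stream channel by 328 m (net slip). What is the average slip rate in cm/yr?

0.0418 cm/yr

rate = 328 m / 785 ka = 0.000418 m/yr = 0.0418 cm/yr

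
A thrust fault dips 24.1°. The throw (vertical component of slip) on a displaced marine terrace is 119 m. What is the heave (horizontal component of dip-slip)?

heave = throw / tan(dip) = 119 / tan(24.1°) = 266 m

266 m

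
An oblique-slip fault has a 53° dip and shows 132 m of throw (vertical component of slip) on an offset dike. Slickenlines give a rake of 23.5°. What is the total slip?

415 m

dip-slip = throw / sin(dip) = 132 / sin(53°) = 165.3 m
net slip = dip-slip / sin(rake) = 165.3 / sin(23.5°) = 415 m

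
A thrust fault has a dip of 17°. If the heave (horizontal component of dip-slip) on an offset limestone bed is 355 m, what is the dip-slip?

dip-slip = heave / cos(dip) = 355 / cos(17°) = 371 m

371 m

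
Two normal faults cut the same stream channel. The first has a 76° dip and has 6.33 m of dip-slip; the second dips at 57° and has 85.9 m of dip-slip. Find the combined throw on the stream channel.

78.2 m

throw_A = 6.33 × sin(76°) = 6.142 m
throw_B = 85.9 × sin(57°) = 72.04 m
total = 6.142 + 72.04 = 78.2 m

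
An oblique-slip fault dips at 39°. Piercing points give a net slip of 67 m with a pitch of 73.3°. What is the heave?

49.9 m

dip-slip = net slip × sin(rake) = 67 m × sin(73.3°) = 64.17 m
heave = dip-slip × cos(dip) = 64.17 × cos(39°) = 49.9 m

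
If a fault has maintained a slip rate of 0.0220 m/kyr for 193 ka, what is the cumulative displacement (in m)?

4.25 m

slip = rate × time = 0.0220 m/kyr × 193 ka = 4.25 m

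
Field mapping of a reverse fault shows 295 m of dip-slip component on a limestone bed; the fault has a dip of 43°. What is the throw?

throw = dip-slip × sin(dip) = 295 m × sin(43°) = 201 m

201 m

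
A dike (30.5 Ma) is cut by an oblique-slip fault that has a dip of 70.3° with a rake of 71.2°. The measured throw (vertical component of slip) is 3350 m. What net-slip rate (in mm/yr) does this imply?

0.123 mm/yr

dip-slip = throw / sin(dip) = 3350 / sin(70.3°) = 3558 m
net slip = dip-slip / sin(rake) = 3558 / sin(71.2°) = 3759 m
rate = 3759 m / 30.5 Ma = 0.000123 m/yr = 0.123 mm/yr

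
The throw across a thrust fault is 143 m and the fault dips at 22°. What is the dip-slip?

382 m

dip-slip = throw / sin(dip) = 143 / sin(22°) = 382 m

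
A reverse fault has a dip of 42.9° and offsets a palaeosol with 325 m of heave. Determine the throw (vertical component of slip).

302 m

throw = heave × tan(dip) = 325 × tan(42.9°) = 302 m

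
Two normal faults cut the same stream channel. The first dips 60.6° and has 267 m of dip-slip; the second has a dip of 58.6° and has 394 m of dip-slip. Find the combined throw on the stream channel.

569 m

throw_A = 267 × sin(60.6°) = 232.6 m
throw_B = 394 × sin(58.6°) = 336.3 m
total = 232.6 + 336.3 = 569 m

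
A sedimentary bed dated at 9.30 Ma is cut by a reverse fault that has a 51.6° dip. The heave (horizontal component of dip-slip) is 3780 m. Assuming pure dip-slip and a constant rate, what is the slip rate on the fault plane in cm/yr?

dip-slip = heave / cos(dip) = 3780 m / cos(51.6°) = 6086 m
rate = 6086 m / 9.30 Ma = 0.000654 m/yr = 0.0654 cm/yr

0.0654 cm/yr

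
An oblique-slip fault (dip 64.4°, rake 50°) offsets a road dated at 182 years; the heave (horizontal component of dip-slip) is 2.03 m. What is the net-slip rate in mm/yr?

dip-slip = heave / cos(dip) = 2.03 / cos(64.4°) = 4.698 m
net slip = dip-slip / sin(rake) = 4.698 / sin(50°) = 6.133 m
rate = 6.133 m / 182 years = 0.0337 m/yr = 33.7 mm/yr

33.7 mm/yr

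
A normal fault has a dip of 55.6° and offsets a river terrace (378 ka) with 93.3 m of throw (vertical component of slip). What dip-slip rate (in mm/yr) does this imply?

0.299 mm/yr

dip-slip = throw / sin(dip) = 93.3 m / sin(55.6°) = 113.1 m
rate = 113.1 m / 378 ka = 0.000299 m/yr = 0.299 mm/yr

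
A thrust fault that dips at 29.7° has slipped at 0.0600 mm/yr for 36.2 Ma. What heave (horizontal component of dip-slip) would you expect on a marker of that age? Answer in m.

dip-slip = rate × time = 0.0600 mm/yr × 36.2 Ma = 2172 m
heave = dip-slip × cos(dip) = 2172 × cos(29.7°) = 1890 m

1890 m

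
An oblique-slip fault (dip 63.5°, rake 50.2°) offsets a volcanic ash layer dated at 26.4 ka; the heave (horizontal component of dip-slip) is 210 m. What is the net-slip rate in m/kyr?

dip-slip = heave / cos(dip) = 210 / cos(63.5°) = 470.6 m
net slip = dip-slip / sin(rake) = 470.6 / sin(50.2°) = 612.6 m
rate = 612.6 m / 26.4 ka = 0.0232 m/yr = 23.2 m/kyr

23.2 m/kyr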